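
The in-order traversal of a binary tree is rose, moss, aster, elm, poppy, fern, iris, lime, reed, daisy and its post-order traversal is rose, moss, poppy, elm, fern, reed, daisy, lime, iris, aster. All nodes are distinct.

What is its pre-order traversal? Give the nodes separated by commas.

aster, moss, rose, iris, fern, elm, poppy, lime, daisy, reed

The last element of post-order is the root; it splits in-order into left and right subtrees.
Root aster: left subtree has 2 nodes {rose, moss}, right has 7 {elm, poppy, fern, iris, lime, reed, daisy}.
  Root moss: left subtree has 1 node {rose}, right has 0 { }.
  Root iris: left subtree has 3 nodes {elm, poppy, fern}, right has 3 {lime, reed, daisy}.
    Root fern: left subtree has 2 nodes {elm, poppy}, right has 0 { }.
      Root elm: left subtree has 0 nodes { }, right has 1 {poppy}.
    Root lime: left subtree has 0 nodes { }, right has 2 {reed, daisy}.
      Root daisy: left subtree has 1 node {reed}, right has 0 { }.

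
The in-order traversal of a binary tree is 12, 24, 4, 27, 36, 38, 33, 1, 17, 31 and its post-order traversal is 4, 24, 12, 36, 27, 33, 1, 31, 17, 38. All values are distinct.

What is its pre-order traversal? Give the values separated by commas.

38, 27, 12, 24, 4, 36, 17, 1, 33, 31

The last element of post-order is the root; it splits in-order into left and right subtrees.
Root 38: left subtree has 5 nodes {12, 24, 4, 27, 36}, right has 4 {33, 1, 17, 31}.
  Root 27: left subtree has 3 nodes {12, 24, 4}, right has 1 {36}.
    Root 12: left subtree has 0 nodes { }, right has 2 {24, 4}.
      Root 24: left subtree has 0 nodes { }, right has 1 {4}.
  Root 17: left subtree has 2 nodes {33, 1}, right has 1 {31}.
    Root 1: left subtree has 1 node {33}, right has 0 { }.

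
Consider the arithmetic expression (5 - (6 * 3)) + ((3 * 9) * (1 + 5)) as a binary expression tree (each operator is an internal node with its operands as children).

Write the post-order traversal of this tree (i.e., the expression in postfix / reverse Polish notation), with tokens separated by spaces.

5 6 3 * - 3 9 * 1 5 + * +

Post-order on an expression tree gives postfix notation: for each operator, emit left operand, right operand, then the operator.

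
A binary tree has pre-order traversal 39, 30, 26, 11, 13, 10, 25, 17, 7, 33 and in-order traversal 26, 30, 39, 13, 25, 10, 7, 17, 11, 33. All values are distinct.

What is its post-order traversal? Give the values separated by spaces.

The first element of pre-order is the root; it splits in-order into left and right subtrees.
Root 39: left subtree has 2 nodes {26, 30}, right has 7 {13, 25, 10, 7, 17, 11, 33}.
  Root 30: left subtree has 1 node {26}, right has 0 { }.
  Root 11: left subtree has 5 nodes {13, 25, 10, 7, 17}, right has 1 {33}.
    Root 13: left subtree has 0 nodes { }, right has 4 {25, 10, 7, 17}.
      Root 10: left subtree has 1 node {25}, right has 2 {7, 17}.
        Root 17: left subtree has 1 node {7}, right has 0 { }.

26 30 25 7 17 10 13 33 11 39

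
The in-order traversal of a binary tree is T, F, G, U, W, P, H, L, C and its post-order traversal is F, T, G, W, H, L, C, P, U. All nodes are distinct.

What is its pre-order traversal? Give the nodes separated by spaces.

U G T F P W C L H

The last element of post-order is the root; it splits in-order into left and right subtrees.
Root U: left subtree has 3 nodes {T, F, G}, right has 5 {W, P, H, L, C}.
  Root G: left subtree has 2 nodes {T, F}, right has 0 { }.
    Root T: left subtree has 0 nodes { }, right has 1 {F}.
  Root P: left subtree has 1 node {W}, right has 3 {H, L, C}.
    Root C: left subtree has 2 nodes {H, L}, right has 0 { }.
      Root L: left subtree has 1 node {H}, right has 0 { }.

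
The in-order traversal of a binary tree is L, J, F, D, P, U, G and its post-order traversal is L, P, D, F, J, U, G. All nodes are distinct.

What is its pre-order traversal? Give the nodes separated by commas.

The last element of post-order is the root; it splits in-order into left and right subtrees.
Root G: left subtree has 6 nodes {L, J, F, D, P, U}, right has 0 { }.
  Root U: left subtree has 5 nodes {L, J, F, D, P}, right has 0 { }.
    Root J: left subtree has 1 node {L}, right has 3 {F, D, P}.
      Root F: left subtree has 0 nodes { }, right has 2 {D, P}.
        Root D: left subtree has 0 nodes { }, right has 1 {P}.

G, U, J, L, F, D, P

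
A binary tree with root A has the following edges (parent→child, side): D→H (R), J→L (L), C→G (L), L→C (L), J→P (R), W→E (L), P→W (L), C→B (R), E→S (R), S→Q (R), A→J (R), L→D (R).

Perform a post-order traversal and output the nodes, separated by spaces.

Post-order visits the left subtree, then the right subtree, then the node.
At A: no left child.
At A: go right to J.
  At J: go left to L.
    At L: go left to C.
      At C: go left to G.
        G is a leaf — visit G.
      At C: go right to B.
        B is a leaf — visit B.
      Visit C.
    At L: go right to D.
      At D: no left child.
      At D: go right to H.
        H is a leaf — visit H.
      Visit D.
    Visit L.
  At J: go right to P.
    At P: go left to W.
      At W: go left to E.
        At E: no left child.
        At E: go right to S.
          At S: no left child.
          At S: go right to Q.
            Q is a leaf — visit Q.
          Visit S.
        Visit E.
      At W: no right child.
      Visit W.
    At P: no right child.
    Visit P.
  Visit J.
Visit A.

G B C H D L Q S E W P J A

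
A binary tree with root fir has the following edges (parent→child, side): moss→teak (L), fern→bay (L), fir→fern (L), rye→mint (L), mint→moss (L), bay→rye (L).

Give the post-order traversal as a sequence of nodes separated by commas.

Post-order visits the left subtree, then the right subtree, then the node.
At fir: go left to fern.
  At fern: go left to bay.
    At bay: go left to rye.
      At rye: go left to mint.
        At mint: go left to moss.
          At moss: go left to teak.
            teak is a leaf — visit teak.
          At moss: no right child.
          Visit moss.
        At mint: no right child.
        Visit mint.
      At rye: no right child.
      Visit rye.
    At bay: no right child.
    Visit bay.
  At fern: no right child.
  Visit fern.
At fir: no right child.
Visit fir.

teak, moss, mint, rye, bay, fern, fir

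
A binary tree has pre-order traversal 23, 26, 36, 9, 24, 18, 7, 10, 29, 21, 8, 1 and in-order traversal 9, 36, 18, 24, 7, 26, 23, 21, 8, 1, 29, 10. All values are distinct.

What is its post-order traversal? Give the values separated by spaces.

9 18 7 24 36 26 1 8 21 29 10 23

The first element of pre-order is the root; it splits in-order into left and right subtrees.
Root 23: left subtree has 6 nodes {9, 36, 18, 24, 7, 26}, right has 5 {21, 8, 1, 29, 10}.
  Root 26: left subtree has 5 nodes {9, 36, 18, 24, 7}, right has 0 { }.
    Root 36: left subtree has 1 node {9}, right has 3 {18, 24, 7}.
      Root 24: left subtree has 1 node {18}, right has 1 {7}.
  Root 10: left subtree has 4 nodes {21, 8, 1, 29}, right has 0 { }.
    Root 29: left subtree has 3 nodes {21, 8, 1}, right has 0 { }.
      Root 21: left subtree has 0 nodes { }, right has 2 {8, 1}.
        Root 8: left subtree has 0 nodes { }, right has 1 {1}.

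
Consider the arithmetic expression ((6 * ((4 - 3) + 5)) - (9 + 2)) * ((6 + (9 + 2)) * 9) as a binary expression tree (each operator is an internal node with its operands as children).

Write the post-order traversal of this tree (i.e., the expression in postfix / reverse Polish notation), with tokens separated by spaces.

6 4 3 - 5 + * 9 2 + - 6 9 2 + + 9 * *

Post-order on an expression tree gives postfix notation: for each operator, emit left operand, right operand, then the operator.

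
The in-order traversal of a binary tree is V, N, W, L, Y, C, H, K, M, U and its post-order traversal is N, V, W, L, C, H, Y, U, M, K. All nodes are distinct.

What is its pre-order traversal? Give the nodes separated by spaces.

The last element of post-order is the root; it splits in-order into left and right subtrees.
Root K: left subtree has 7 nodes {V, N, W, L, Y, C, H}, right has 2 {M, U}.
  Root Y: left subtree has 4 nodes {V, N, W, L}, right has 2 {C, H}.
    Root L: left subtree has 3 nodes {V, N, W}, right has 0 { }.
      Root W: left subtree has 2 nodes {V, N}, right has 0 { }.
        Root V: left subtree has 0 nodes { }, right has 1 {N}.
    Root H: left subtree has 1 node {C}, right has 0 { }.
  Root M: left subtree has 0 nodes { }, right has 1 {U}.

K Y L W V N H C M U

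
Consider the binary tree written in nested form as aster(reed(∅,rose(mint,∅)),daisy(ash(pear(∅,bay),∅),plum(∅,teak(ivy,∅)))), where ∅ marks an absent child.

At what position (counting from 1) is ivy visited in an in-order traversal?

10

In-order visits the left subtree, then the node, then the right subtree.
At aster: go left to reed.
  At reed: no left child.
  Visit reed.
  At reed: go right to rose.
    At rose: go left to mint.
      mint is a leaf — visit mint.
    Visit rose.
    At rose: no right child.
Visit aster.
At aster: go right to daisy.
  At daisy: go left to ash.
    At ash: go left to pear.
      At pear: no left child.
      Visit pear.
      At pear: go right to bay.
        bay is a leaf — visit bay.
    Visit ash.
    At ash: no right child.
  Visit daisy.
  At daisy: go right to plum.
    At plum: no left child.
    Visit plum.
    At plum: go right to teak.
      At teak: go left to ivy.
        ivy is a leaf — visit ivy.
      Visit teak.
      At teak: no right child.
Full in-order sequence: reed, mint, rose, aster, pear, bay, ash, daisy, plum, ivy, teak.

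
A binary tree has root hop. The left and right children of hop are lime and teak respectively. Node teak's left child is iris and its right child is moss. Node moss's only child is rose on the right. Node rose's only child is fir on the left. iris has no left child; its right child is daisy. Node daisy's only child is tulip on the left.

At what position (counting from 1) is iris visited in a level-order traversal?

Level-order visits nodes level by level from the root, left to right within each level.
Level 0: hop
Level 1: lime, teak
Level 2: iris, moss
Level 3: daisy, rose
Level 4: tulip, fir
Full level-order sequence: hop, lime, teak, iris, moss, daisy, rose, tulip, fir.

4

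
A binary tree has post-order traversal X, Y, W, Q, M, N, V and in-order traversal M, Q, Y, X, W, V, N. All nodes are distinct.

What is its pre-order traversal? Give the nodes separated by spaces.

The last element of post-order is the root; it splits in-order into left and right subtrees.
Root V: left subtree has 5 nodes {M, Q, Y, X, W}, right has 1 {N}.
  Root M: left subtree has 0 nodes { }, right has 4 {Q, Y, X, W}.
    Root Q: left subtree has 0 nodes { }, right has 3 {Y, X, W}.
      Root W: left subtree has 2 nodes {Y, X}, right has 0 { }.
        Root Y: left subtree has 0 nodes { }, right has 1 {X}.

V M Q W Y X N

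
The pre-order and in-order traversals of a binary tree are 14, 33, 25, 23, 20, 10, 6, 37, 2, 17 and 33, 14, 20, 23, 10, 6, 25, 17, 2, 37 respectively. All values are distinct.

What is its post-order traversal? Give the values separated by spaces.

33 20 6 10 23 17 2 37 25 14

The first element of pre-order is the root; it splits in-order into left and right subtrees.
Root 14: left subtree has 1 node {33}, right has 8 {20, 23, 10, 6, 25, 17, 2, 37}.
  Root 25: left subtree has 4 nodes {20, 23, 10, 6}, right has 3 {17, 2, 37}.
    Root 23: left subtree has 1 node {20}, right has 2 {10, 6}.
      Root 10: left subtree has 0 nodes { }, right has 1 {6}.
    Root 37: left subtree has 2 nodes {17, 2}, right has 0 { }.
      Root 2: left subtree has 1 node {17}, right has 0 { }.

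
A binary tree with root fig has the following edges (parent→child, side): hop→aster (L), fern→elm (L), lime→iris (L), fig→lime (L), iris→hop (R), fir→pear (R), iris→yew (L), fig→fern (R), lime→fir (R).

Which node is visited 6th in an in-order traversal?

In-order visits the left subtree, then the node, then the right subtree.
At fig: go left to lime.
  At lime: go left to iris.
    At iris: go left to yew.
      yew is a leaf — visit yew.
    Visit iris.
    At iris: go right to hop.
      At hop: go left to aster.
        aster is a leaf — visit aster.
      Visit hop.
      At hop: no right child.
  Visit lime.
  At lime: go right to fir.
    At fir: no left child.
    Visit fir.
    At fir: go right to pear.
      pear is a leaf — visit pear.
Visit fig.
At fig: go right to fern.
  At fern: go left to elm.
    elm is a leaf — visit elm.
  Visit fern.
  At fern: no right child.
Full in-order sequence: yew, iris, aster, hop, lime, fir, pear, fig, elm, fern.

fir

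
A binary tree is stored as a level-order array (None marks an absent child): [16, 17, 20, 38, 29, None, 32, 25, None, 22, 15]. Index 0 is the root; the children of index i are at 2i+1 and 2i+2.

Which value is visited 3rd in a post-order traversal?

Post-order visits the left subtree, then the right subtree, then the node.
At 16: go left to 17.
  At 17: go left to 38.
    At 38: go left to 25.
      25 is a leaf — visit 25.
    At 38: no right child.
    Visit 38.
  At 17: go right to 29.
    At 29: go left to 22.
      22 is a leaf — visit 22.
    At 29: go right to 15.
      15 is a leaf — visit 15.
    Visit 29.
  Visit 17.
At 16: go right to 20.
  At 20: no left child.
  At 20: go right to 32.
    32 is a leaf — visit 32.
  Visit 20.
Visit 16.
Full post-order sequence: 25, 38, 22, 15, 29, 17, 32, 20, 16.

22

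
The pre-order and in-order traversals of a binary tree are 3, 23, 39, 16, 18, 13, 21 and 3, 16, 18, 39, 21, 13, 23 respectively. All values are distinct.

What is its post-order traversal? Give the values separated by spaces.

18 16 21 13 39 23 3

The first element of pre-order is the root; it splits in-order into left and right subtrees.
Root 3: left subtree has 0 nodes { }, right has 6 {16, 18, 39, 21, 13, 23}.
  Root 23: left subtree has 5 nodes {16, 18, 39, 21, 13}, right has 0 { }.
    Root 39: left subtree has 2 nodes {16, 18}, right has 2 {21, 13}.
      Root 16: left subtree has 0 nodes { }, right has 1 {18}.
      Root 13: left subtree has 1 node {21}, right has 0 { }.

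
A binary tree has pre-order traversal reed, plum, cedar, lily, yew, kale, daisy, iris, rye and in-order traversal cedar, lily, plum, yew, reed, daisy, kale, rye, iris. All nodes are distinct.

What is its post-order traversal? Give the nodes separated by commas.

lily, cedar, yew, plum, daisy, rye, iris, kale, reed

The first element of pre-order is the root; it splits in-order into left and right subtrees.
Root reed: left subtree has 4 nodes {cedar, lily, plum, yew}, right has 4 {daisy, kale, rye, iris}.
  Root plum: left subtree has 2 nodes {cedar, lily}, right has 1 {yew}.
    Root cedar: left subtree has 0 nodes { }, right has 1 {lily}.
  Root kale: left subtree has 1 node {daisy}, right has 2 {rye, iris}.
    Root iris: left subtree has 1 node {rye}, right has 0 { }.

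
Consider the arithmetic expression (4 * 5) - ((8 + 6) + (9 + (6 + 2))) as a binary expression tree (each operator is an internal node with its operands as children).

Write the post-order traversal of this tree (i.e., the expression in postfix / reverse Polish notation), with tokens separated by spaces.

4 5 * 8 6 + 9 6 2 + + + -

Post-order on an expression tree gives postfix notation: for each operator, emit left operand, right operand, then the operator.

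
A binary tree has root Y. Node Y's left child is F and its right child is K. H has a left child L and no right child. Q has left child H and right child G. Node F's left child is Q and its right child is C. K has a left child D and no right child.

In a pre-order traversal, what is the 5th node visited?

Pre-order visits the node, then its left subtree, then its right subtree.
Visit Y.
At Y: go left to F.
  Visit F.
  At F: go left to Q.
    Visit Q.
    At Q: go left to H.
      Visit H.
      At H: go left to L.
        L is a leaf — visit L.
      At H: no right child.
    At Q: go right to G.
      G is a leaf — visit G.
  At F: go right to C.
    C is a leaf — visit C.
At Y: go right to K.
  Visit K.
  At K: go left to D.
    D is a leaf — visit D.
  At K: no right child.
Full pre-order sequence: Y, F, Q, H, L, G, C, K, D.

L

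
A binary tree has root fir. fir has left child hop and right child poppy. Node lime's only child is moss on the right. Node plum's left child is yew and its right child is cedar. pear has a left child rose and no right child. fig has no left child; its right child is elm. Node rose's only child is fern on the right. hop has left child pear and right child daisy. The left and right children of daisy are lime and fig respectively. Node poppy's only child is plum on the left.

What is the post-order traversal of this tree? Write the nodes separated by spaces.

fern rose pear moss lime elm fig daisy hop yew cedar plum poppy fir

Post-order visits the left subtree, then the right subtree, then the node.
At fir: go left to hop.
  At hop: go left to pear.
    At pear: go left to rose.
      At rose: no left child.
      At rose: go right to fern.
        fern is a leaf — visit fern.
      Visit rose.
    At pear: no right child.
    Visit pear.
  At hop: go right to daisy.
    At daisy: go left to lime.
      At lime: no left child.
      At lime: go right to moss.
        moss is a leaf — visit moss.
      Visit lime.
    At daisy: go right to fig.
      At fig: no left child.
      At fig: go right to elm.
        elm is a leaf — visit elm.
      Visit fig.
    Visit daisy.
  Visit hop.
At fir: go right to poppy.
  At poppy: go left to plum.
    At plum: go left to yew.
      yew is a leaf — visit yew.
    At plum: go right to cedar.
      cedar is a leaf — visit cedar.
    Visit plum.
  At poppy: no right child.
  Visit poppy.
Visit fir.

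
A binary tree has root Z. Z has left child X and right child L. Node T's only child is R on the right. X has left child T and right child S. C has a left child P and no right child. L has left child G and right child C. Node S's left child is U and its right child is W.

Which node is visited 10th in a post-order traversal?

L

Post-order visits the left subtree, then the right subtree, then the node.
At Z: go left to X.
  At X: go left to T.
    At T: no left child.
    At T: go right to R.
      R is a leaf — visit R.
    Visit T.
  At X: go right to S.
    At S: go left to U.
      U is a leaf — visit U.
    At S: go right to W.
      W is a leaf — visit W.
    Visit S.
  Visit X.
At Z: go right to L.
  At L: go left to G.
    G is a leaf — visit G.
  At L: go right to C.
    At C: go left to P.
      P is a leaf — visit P.
    At C: no right child.
    Visit C.
  Visit L.
Visit Z.
Full post-order sequence: R, T, U, W, S, X, G, P, C, L, Z.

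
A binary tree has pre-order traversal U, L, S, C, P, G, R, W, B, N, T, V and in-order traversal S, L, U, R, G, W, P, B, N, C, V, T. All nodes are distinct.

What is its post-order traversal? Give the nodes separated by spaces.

The first element of pre-order is the root; it splits in-order into left and right subtrees.
Root U: left subtree has 2 nodes {S, L}, right has 9 {R, G, W, P, B, N, C, V, T}.
  Root L: left subtree has 1 node {S}, right has 0 { }.
  Root C: left subtree has 6 nodes {R, G, W, P, B, N}, right has 2 {V, T}.
    Root P: left subtree has 3 nodes {R, G, W}, right has 2 {B, N}.
      Root G: left subtree has 1 node {R}, right has 1 {W}.
      Root B: left subtree has 0 nodes { }, right has 1 {N}.
    Root T: left subtree has 1 node {V}, right has 0 { }.

S L R W G N B P V T C U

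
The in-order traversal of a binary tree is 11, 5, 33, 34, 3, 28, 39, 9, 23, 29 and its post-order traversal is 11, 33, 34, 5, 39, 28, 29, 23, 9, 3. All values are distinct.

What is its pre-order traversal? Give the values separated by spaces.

3 5 11 34 33 9 28 39 23 29

The last element of post-order is the root; it splits in-order into left and right subtrees.
Root 3: left subtree has 4 nodes {11, 5, 33, 34}, right has 5 {28, 39, 9, 23, 29}.
  Root 5: left subtree has 1 node {11}, right has 2 {33, 34}.
    Root 34: left subtree has 1 node {33}, right has 0 { }.
  Root 9: left subtree has 2 nodes {28, 39}, right has 2 {23, 29}.
    Root 28: left subtree has 0 nodes { }, right has 1 {39}.
    Root 23: left subtree has 0 nodes { }, right has 1 {29}.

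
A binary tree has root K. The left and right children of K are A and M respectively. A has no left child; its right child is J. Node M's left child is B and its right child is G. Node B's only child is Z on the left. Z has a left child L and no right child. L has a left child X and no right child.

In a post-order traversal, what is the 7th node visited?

G

Post-order visits the left subtree, then the right subtree, then the node.
At K: go left to A.
  At A: no left child.
  At A: go right to J.
    J is a leaf — visit J.
  Visit A.
At K: go right to M.
  At M: go left to B.
    At B: go left to Z.
      At Z: go left to L.
        At L: go left to X.
          X is a leaf — visit X.
        At L: no right child.
        Visit L.
      At Z: no right child.
      Visit Z.
    At B: no right child.
    Visit B.
  At M: go right to G.
    G is a leaf — visit G.
  Visit M.
Visit K.
Full post-order sequence: J, A, X, L, Z, B, G, M, K.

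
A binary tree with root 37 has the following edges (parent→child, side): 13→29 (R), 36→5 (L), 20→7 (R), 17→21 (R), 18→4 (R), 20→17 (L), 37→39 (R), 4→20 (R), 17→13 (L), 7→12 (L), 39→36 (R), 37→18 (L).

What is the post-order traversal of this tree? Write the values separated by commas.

Post-order visits the left subtree, then the right subtree, then the node.
At 37: go left to 18.
  At 18: no left child.
  At 18: go right to 4.
    At 4: no left child.
    At 4: go right to 20.
      At 20: go left to 17.
        At 17: go left to 13.
          At 13: no left child.
          At 13: go right to 29.
            29 is a leaf — visit 29.
          Visit 13.
        At 17: go right to 21.
          21 is a leaf — visit 21.
        Visit 17.
      At 20: go right to 7.
        At 7: go left to 12.
          12 is a leaf — visit 12.
        At 7: no right child.
        Visit 7.
      Visit 20.
    Visit 4.
  Visit 18.
At 37: go right to 39.
  At 39: no left child.
  At 39: go right to 36.
    At 36: go left to 5.
      5 is a leaf — visit 5.
    At 36: no right child.
    Visit 36.
  Visit 39.
Visit 37.

29, 13, 21, 17, 12, 7, 20, 4, 18, 5, 36, 39, 37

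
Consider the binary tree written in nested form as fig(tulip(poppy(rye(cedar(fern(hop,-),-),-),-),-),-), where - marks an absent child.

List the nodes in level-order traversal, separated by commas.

fig, tulip, poppy, rye, cedar, fern, hop

Level-order visits nodes level by level from the root, left to right within each level.
Level 0: fig
Level 1: tulip
Level 2: poppy
Level 3: rye
Level 4: cedar
Level 5: fern
Level 6: hop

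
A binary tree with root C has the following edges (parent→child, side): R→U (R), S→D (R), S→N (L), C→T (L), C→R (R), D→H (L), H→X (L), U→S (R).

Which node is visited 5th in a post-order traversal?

Post-order visits the left subtree, then the right subtree, then the node.
At C: go left to T.
  T is a leaf — visit T.
At C: go right to R.
  At R: no left child.
  At R: go right to U.
    At U: no left child.
    At U: go right to S.
      At S: go left to N.
        N is a leaf — visit N.
      At S: go right to D.
        At D: go left to H.
          At H: go left to X.
            X is a leaf — visit X.
          At H: no right child.
          Visit H.
        At D: no right child.
        Visit D.
      Visit S.
    Visit U.
  Visit R.
Visit C.
Full post-order sequence: T, N, X, H, D, S, U, R, C.

D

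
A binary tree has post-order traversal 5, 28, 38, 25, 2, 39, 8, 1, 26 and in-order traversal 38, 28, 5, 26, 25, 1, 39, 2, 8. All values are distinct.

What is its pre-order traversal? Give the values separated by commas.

The last element of post-order is the root; it splits in-order into left and right subtrees.
Root 26: left subtree has 3 nodes {38, 28, 5}, right has 5 {25, 1, 39, 2, 8}.
  Root 38: left subtree has 0 nodes { }, right has 2 {28, 5}.
    Root 28: left subtree has 0 nodes { }, right has 1 {5}.
  Root 1: left subtree has 1 node {25}, right has 3 {39, 2, 8}.
    Root 8: left subtree has 2 nodes {39, 2}, right has 0 { }.
      Root 39: left subtree has 0 nodes { }, right has 1 {2}.

26, 38, 28, 5, 1, 25, 8, 39, 2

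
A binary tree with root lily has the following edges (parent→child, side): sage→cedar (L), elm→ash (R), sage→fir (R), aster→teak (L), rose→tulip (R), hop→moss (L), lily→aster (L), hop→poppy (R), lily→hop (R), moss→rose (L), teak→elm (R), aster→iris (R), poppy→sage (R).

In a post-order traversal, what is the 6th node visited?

tulip

Post-order visits the left subtree, then the right subtree, then the node.
At lily: go left to aster.
  At aster: go left to teak.
    At teak: no left child.
    At teak: go right to elm.
      At elm: no left child.
      At elm: go right to ash.
        ash is a leaf — visit ash.
      Visit elm.
    Visit teak.
  At aster: go right to iris.
    iris is a leaf — visit iris.
  Visit aster.
At lily: go right to hop.
  At hop: go left to moss.
    At moss: go left to rose.
      At rose: no left child.
      At rose: go right to tulip.
        tulip is a leaf — visit tulip.
      Visit rose.
    At moss: no right child.
    Visit moss.
  At hop: go right to poppy.
    At poppy: no left child.
    At poppy: go right to sage.
      At sage: go left to cedar.
        cedar is a leaf — visit cedar.
      At sage: go right to fir.
        fir is a leaf — visit fir.
      Visit sage.
    Visit poppy.
  Visit hop.
Visit lily.
Full post-order sequence: ash, elm, teak, iris, aster, tulip, rose, moss, cedar, fir, sage, poppy, hop, lily.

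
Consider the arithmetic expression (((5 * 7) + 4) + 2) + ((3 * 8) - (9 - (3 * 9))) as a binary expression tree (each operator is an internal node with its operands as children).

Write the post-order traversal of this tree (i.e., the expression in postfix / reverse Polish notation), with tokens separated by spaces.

Post-order on an expression tree gives postfix notation: for each operator, emit left operand, right operand, then the operator.

5 7 * 4 + 2 + 3 8 * 9 3 9 * - - +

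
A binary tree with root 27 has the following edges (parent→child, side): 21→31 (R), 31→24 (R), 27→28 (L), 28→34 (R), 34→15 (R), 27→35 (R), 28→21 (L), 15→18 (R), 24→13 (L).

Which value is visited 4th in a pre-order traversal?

31

Pre-order visits the node, then its left subtree, then its right subtree.
Visit 27.
At 27: go left to 28.
  Visit 28.
  At 28: go left to 21.
    Visit 21.
    At 21: no left child.
    At 21: go right to 31.
      Visit 31.
      At 31: no left child.
      At 31: go right to 24.
        Visit 24.
        At 24: go left to 13.
          13 is a leaf — visit 13.
        At 24: no right child.
  At 28: go right to 34.
    Visit 34.
    At 34: no left child.
    At 34: go right to 15.
      Visit 15.
      At 15: no left child.
      At 15: go right to 18.
        18 is a leaf — visit 18.
At 27: go right to 35.
  35 is a leaf — visit 35.
Full pre-order sequence: 27, 28, 21, 31, 24, 13, 34, 15, 18, 35.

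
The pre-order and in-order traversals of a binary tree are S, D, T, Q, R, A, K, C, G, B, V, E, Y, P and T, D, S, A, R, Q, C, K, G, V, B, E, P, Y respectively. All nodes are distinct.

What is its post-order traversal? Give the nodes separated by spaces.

T D A R C V P Y E B G K Q S

The first element of pre-order is the root; it splits in-order into left and right subtrees.
Root S: left subtree has 2 nodes {T, D}, right has 11 {A, R, Q, C, K, G, V, B, E, P, Y}.
  Root D: left subtree has 1 node {T}, right has 0 { }.
  Root Q: left subtree has 2 nodes {A, R}, right has 8 {C, K, G, V, B, E, P, Y}.
    Root R: left subtree has 1 node {A}, right has 0 { }.
    Root K: left subtree has 1 node {C}, right has 6 {G, V, B, E, P, Y}.
      Root G: left subtree has 0 nodes { }, right has 5 {V, B, E, P, Y}.
        Root B: left subtree has 1 node {V}, right has 3 {E, P, Y}.
          Root E: left subtree has 0 nodes { }, right has 2 {P, Y}.
            Root Y: left subtree has 1 node {P}, right has 0 { }.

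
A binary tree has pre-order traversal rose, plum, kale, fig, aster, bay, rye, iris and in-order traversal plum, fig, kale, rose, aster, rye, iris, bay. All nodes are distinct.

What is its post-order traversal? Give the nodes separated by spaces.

The first element of pre-order is the root; it splits in-order into left and right subtrees.
Root rose: left subtree has 3 nodes {plum, fig, kale}, right has 4 {aster, rye, iris, bay}.
  Root plum: left subtree has 0 nodes { }, right has 2 {fig, kale}.
    Root kale: left subtree has 1 node {fig}, right has 0 { }.
  Root aster: left subtree has 0 nodes { }, right has 3 {rye, iris, bay}.
    Root bay: left subtree has 2 nodes {rye, iris}, right has 0 { }.
      Root rye: left subtree has 0 nodes { }, right has 1 {iris}.

fig kale plum iris rye bay aster rose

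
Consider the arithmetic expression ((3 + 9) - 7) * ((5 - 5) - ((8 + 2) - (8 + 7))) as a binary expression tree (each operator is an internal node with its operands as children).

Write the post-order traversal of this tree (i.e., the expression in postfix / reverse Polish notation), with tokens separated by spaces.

3 9 + 7 - 5 5 - 8 2 + 8 7 + - - *

Post-order on an expression tree gives postfix notation: for each operator, emit left operand, right operand, then the operator.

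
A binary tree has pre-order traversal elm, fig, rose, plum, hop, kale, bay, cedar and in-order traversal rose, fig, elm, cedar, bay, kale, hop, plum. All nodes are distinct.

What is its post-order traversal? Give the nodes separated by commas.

The first element of pre-order is the root; it splits in-order into left and right subtrees.
Root elm: left subtree has 2 nodes {rose, fig}, right has 5 {cedar, bay, kale, hop, plum}.
  Root fig: left subtree has 1 node {rose}, right has 0 { }.
  Root plum: left subtree has 4 nodes {cedar, bay, kale, hop}, right has 0 { }.
    Root hop: left subtree has 3 nodes {cedar, bay, kale}, right has 0 { }.
      Root kale: left subtree has 2 nodes {cedar, bay}, right has 0 { }.
        Root bay: left subtree has 1 node {cedar}, right has 0 { }.

rose, fig, cedar, bay, kale, hop, plum, elm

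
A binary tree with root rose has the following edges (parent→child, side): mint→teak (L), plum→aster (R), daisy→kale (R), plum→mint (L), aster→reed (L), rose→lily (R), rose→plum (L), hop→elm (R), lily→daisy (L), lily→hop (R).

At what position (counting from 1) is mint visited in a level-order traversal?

Level-order visits nodes level by level from the root, left to right within each level.
Level 0: rose
Level 1: plum, lily
Level 2: mint, aster, daisy, hop
Level 3: teak, reed, kale, elm
Full level-order sequence: rose, plum, lily, mint, aster, daisy, hop, teak, reed, kale, elm.

4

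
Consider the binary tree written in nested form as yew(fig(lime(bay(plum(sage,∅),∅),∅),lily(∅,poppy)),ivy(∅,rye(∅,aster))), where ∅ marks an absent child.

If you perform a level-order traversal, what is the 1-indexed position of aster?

Level-order visits nodes level by level from the root, left to right within each level.
Level 0: yew
Level 1: fig, ivy
Level 2: lime, lily, rye
Level 3: bay, poppy, aster
Level 4: plum
Level 5: sage
Full level-order sequence: yew, fig, ivy, lime, lily, rye, bay, poppy, aster, plum, sage.

9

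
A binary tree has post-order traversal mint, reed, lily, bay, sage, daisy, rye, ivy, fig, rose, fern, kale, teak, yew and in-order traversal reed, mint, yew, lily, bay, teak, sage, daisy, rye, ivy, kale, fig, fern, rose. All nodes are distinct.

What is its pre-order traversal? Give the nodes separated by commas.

yew, reed, mint, teak, bay, lily, kale, ivy, rye, daisy, sage, fern, fig, rose

The last element of post-order is the root; it splits in-order into left and right subtrees.
Root yew: left subtree has 2 nodes {reed, mint}, right has 11 {lily, bay, teak, sage, daisy, rye, ivy, kale, fig, fern, rose}.
  Root reed: left subtree has 0 nodes { }, right has 1 {mint}.
  Root teak: left subtree has 2 nodes {lily, bay}, right has 8 {sage, daisy, rye, ivy, kale, fig, fern, rose}.
    Root bay: left subtree has 1 node {lily}, right has 0 { }.
    Root kale: left subtree has 4 nodes {sage, daisy, rye, ivy}, right has 3 {fig, fern, rose}.
      Root ivy: left subtree has 3 nodes {sage, daisy, rye}, right has 0 { }.
        Root rye: left subtree has 2 nodes {sage, daisy}, right has 0 { }.
          Root daisy: left subtree has 1 node {sage}, right has 0 { }.
      Root fern: left subtree has 1 node {fig}, right has 1 {rose}.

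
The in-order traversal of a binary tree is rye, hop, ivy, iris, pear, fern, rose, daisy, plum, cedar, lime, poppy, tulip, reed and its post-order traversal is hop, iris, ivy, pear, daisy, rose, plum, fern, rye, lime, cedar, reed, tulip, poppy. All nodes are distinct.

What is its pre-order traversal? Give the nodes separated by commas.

The last element of post-order is the root; it splits in-order into left and right subtrees.
Root poppy: left subtree has 11 nodes {rye, hop, ivy, iris, pear, fern, rose, daisy, plum, cedar, lime}, right has 2 {tulip, reed}.
  Root cedar: left subtree has 9 nodes {rye, hop, ivy, iris, pear, fern, rose, daisy, plum}, right has 1 {lime}.
    Root rye: left subtree has 0 nodes { }, right has 8 {hop, ivy, iris, pear, fern, rose, daisy, plum}.
      Root fern: left subtree has 4 nodes {hop, ivy, iris, pear}, right has 3 {rose, daisy, plum}.
        Root pear: left subtree has 3 nodes {hop, ivy, iris}, right has 0 { }.
          Root ivy: left subtree has 1 node {hop}, right has 1 {iris}.
        Root plum: left subtree has 2 nodes {rose, daisy}, right has 0 { }.
          Root rose: left subtree has 0 nodes { }, right has 1 {daisy}.
  Root tulip: left subtree has 0 nodes { }, right has 1 {reed}.

poppy, cedar, rye, fern, pear, ivy, hop, iris, plum, rose, daisy, lime, tulip, reed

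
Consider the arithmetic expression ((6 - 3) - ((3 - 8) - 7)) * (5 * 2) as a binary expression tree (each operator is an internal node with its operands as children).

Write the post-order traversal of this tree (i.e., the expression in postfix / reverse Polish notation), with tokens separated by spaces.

6 3 - 3 8 - 7 - - 5 2 * *

Post-order on an expression tree gives postfix notation: for each operator, emit left operand, right operand, then the operator.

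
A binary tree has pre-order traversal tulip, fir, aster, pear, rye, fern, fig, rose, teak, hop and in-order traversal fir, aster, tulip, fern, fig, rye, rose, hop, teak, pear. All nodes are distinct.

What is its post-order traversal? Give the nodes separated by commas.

aster, fir, fig, fern, hop, teak, rose, rye, pear, tulip

The first element of pre-order is the root; it splits in-order into left and right subtrees.
Root tulip: left subtree has 2 nodes {fir, aster}, right has 7 {fern, fig, rye, rose, hop, teak, pear}.
  Root fir: left subtree has 0 nodes { }, right has 1 {aster}.
  Root pear: left subtree has 6 nodes {fern, fig, rye, rose, hop, teak}, right has 0 { }.
    Root rye: left subtree has 2 nodes {fern, fig}, right has 3 {rose, hop, teak}.
      Root fern: left subtree has 0 nodes { }, right has 1 {fig}.
      Root rose: left subtree has 0 nodes { }, right has 2 {hop, teak}.
        Root teak: left subtree has 1 node {hop}, right has 0 { }.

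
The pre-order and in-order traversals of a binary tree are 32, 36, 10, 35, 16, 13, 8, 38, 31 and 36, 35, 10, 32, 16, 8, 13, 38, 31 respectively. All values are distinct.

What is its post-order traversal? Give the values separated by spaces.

35 10 36 8 31 38 13 16 32

The first element of pre-order is the root; it splits in-order into left and right subtrees.
Root 32: left subtree has 3 nodes {36, 35, 10}, right has 5 {16, 8, 13, 38, 31}.
  Root 36: left subtree has 0 nodes { }, right has 2 {35, 10}.
    Root 10: left subtree has 1 node {35}, right has 0 { }.
  Root 16: left subtree has 0 nodes { }, right has 4 {8, 13, 38, 31}.
    Root 13: left subtree has 1 node {8}, right has 2 {38, 31}.
      Root 38: left subtree has 0 nodes { }, right has 1 {31}.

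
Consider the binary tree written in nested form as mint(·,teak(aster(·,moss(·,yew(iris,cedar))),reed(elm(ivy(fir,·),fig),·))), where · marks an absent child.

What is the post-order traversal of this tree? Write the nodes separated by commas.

iris, cedar, yew, moss, aster, fir, ivy, fig, elm, reed, teak, mint

Post-order visits the left subtree, then the right subtree, then the node.
At mint: no left child.
At mint: go right to teak.
  At teak: go left to aster.
    At aster: no left child.
    At aster: go right to moss.
      At moss: no left child.
      At moss: go right to yew.
        At yew: go left to iris.
          iris is a leaf — visit iris.
        At yew: go right to cedar.
          cedar is a leaf — visit cedar.
        Visit yew.
      Visit moss.
    Visit aster.
  At teak: go right to reed.
    At reed: go left to elm.
      At elm: go left to ivy.
        At ivy: go left to fir.
          fir is a leaf — visit fir.
        At ivy: no right child.
        Visit ivy.
      At elm: go right to fig.
        fig is a leaf — visit fig.
      Visit elm.
    At reed: no right child.
    Visit reed.
  Visit teak.
Visit mint.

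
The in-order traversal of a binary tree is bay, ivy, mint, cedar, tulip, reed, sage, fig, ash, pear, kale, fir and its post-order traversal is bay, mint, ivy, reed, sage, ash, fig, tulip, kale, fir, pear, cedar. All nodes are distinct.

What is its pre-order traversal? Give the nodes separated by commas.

cedar, ivy, bay, mint, pear, tulip, fig, sage, reed, ash, fir, kale

The last element of post-order is the root; it splits in-order into left and right subtrees.
Root cedar: left subtree has 3 nodes {bay, ivy, mint}, right has 8 {tulip, reed, sage, fig, ash, pear, kale, fir}.
  Root ivy: left subtree has 1 node {bay}, right has 1 {mint}.
  Root pear: left subtree has 5 nodes {tulip, reed, sage, fig, ash}, right has 2 {kale, fir}.
    Root tulip: left subtree has 0 nodes { }, right has 4 {reed, sage, fig, ash}.
      Root fig: left subtree has 2 nodes {reed, sage}, right has 1 {ash}.
        Root sage: left subtree has 1 node {reed}, right has 0 { }.
    Root fir: left subtree has 1 node {kale}, right has 0 { }.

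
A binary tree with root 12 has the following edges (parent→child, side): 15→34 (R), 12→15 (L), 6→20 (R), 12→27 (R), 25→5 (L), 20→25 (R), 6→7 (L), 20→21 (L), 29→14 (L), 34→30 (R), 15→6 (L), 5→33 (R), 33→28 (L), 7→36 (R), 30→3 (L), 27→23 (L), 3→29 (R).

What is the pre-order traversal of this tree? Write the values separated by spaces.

12 15 6 7 36 20 21 25 5 33 28 34 30 3 29 14 27 23

Pre-order visits the node, then its left subtree, then its right subtree.
Visit 12.
At 12: go left to 15.
  Visit 15.
  At 15: go left to 6.
    Visit 6.
    At 6: go left to 7.
      Visit 7.
      At 7: no left child.
      At 7: go right to 36.
        36 is a leaf — visit 36.
    At 6: go right to 20.
      Visit 20.
      At 20: go left to 21.
        21 is a leaf — visit 21.
      At 20: go right to 25.
        Visit 25.
        At 25: go left to 5.
          Visit 5.
          At 5: no left child.
          At 5: go right to 33.
            Visit 33.
            At 33: go left to 28.
              28 is a leaf — visit 28.
            At 33: no right child.
        At 25: no right child.
  At 15: go right to 34.
    Visit 34.
    At 34: no left child.
    At 34: go right to 30.
      Visit 30.
      At 30: go left to 3.
        Visit 3.
        At 3: no left child.
        At 3: go right to 29.
          Visit 29.
          At 29: go left to 14.
            14 is a leaf — visit 14.
          At 29: no right child.
      At 30: no right child.
At 12: go right to 27.
  Visit 27.
  At 27: go left to 23.
    23 is a leaf — visit 23.
  At 27: no right child.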